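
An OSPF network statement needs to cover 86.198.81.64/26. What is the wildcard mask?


Subnet mask: 255.255.255.192
Wildcard = 255.255.255.255 - subnet mask
255 - 255 = 0
255 - 255 = 0
255 - 255 = 0
255 - 192 = 63
Wildcard: 0.0.0.63


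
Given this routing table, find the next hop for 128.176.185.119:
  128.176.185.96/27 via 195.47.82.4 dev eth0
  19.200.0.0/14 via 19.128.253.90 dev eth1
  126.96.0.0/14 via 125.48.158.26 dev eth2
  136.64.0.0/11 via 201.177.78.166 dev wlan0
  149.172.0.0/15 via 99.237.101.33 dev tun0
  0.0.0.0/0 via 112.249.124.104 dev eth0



Longest prefix match for 128.176.185.119:
  /27 128.176.185.96: MATCH
  /14 19.200.0.0: no
  /14 126.96.0.0: no
  /11 136.64.0.0: no
  /15 149.172.0.0: no
  /0 0.0.0.0: MATCH
Selected: next-hop 195.47.82.4 via eth0 (matched /27)


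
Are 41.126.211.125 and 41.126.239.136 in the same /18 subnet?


Mask: 255.255.192.0
41.126.211.125 AND mask = 41.126.192.0
41.126.239.136 AND mask = 41.126.192.0
Yes, same subnet (41.126.192.0)


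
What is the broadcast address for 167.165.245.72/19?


Network: 167.165.224.0/19
Host bits = 13
Set all host bits to 1:
Broadcast: 167.165.255.255


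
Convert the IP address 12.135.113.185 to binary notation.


12 = 00001100
135 = 10000111
113 = 01110001
185 = 10111001
Binary: 00001100.10000111.01110001.10111001


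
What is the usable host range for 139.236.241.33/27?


Network: 139.236.241.32
Broadcast: 139.236.241.63
First usable = network + 1
Last usable = broadcast - 1
Range: 139.236.241.33 to 139.236.241.62


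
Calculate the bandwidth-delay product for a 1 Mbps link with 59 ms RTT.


BDP = bandwidth * RTT
= 1 Mbps * 59 ms
= 1 * 1e6 * 59 / 1000 bits
= 59000 bits
= 7375 bytes
= 7.2021 KB
BDP = 59000 bits (7375 bytes)


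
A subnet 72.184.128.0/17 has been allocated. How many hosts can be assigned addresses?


Host bits = 32 - 17 = 15
Total addresses = 2^15 = 32768
Usable = total - 2 (network and broadcast)
Usable hosts: 32766


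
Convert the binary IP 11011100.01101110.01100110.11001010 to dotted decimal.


11011100 = 220
01101110 = 110
01100110 = 102
11001010 = 202
IP: 220.110.102.202


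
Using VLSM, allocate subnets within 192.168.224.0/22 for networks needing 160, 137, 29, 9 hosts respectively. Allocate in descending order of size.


160 hosts -> /24 (254 usable): 192.168.224.0/24
137 hosts -> /24 (254 usable): 192.168.225.0/24
29 hosts -> /27 (30 usable): 192.168.226.0/27
9 hosts -> /28 (14 usable): 192.168.226.32/28
Allocation: 192.168.224.0/24 (160 hosts, 254 usable); 192.168.225.0/24 (137 hosts, 254 usable); 192.168.226.0/27 (29 hosts, 30 usable); 192.168.226.32/28 (9 hosts, 14 usable)


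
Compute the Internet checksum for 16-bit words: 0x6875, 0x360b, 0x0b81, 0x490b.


Sum all words (with carry folding):
+ 0x6875 = 0x6875
+ 0x360b = 0x9e80
+ 0x0b81 = 0xaa01
+ 0x490b = 0xf30c
One's complement: ~0xf30c
Checksum = 0x0cf3


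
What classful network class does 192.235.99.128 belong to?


First octet: 192
Binary: 11000000
110xxxxx -> Class C (192-223)
Class C, default mask 255.255.255.0 (/24)


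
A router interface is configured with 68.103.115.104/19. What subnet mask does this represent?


/19 means 19 network bits, 13 host bits
Binary: 11111111111111111110000000000000
Mask: 255.255.224.0


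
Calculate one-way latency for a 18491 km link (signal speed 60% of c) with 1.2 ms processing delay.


Speed = 0.6 * 3e5 km/s = 180000 km/s
Propagation delay = 18491 / 180000 = 0.1027 s = 102.7278 ms
Processing delay = 1.2 ms
Total one-way latency = 103.9278 ms


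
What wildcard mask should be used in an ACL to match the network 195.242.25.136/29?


Subnet mask: 255.255.255.248
Wildcard = 255.255.255.255 - subnet mask
255 - 255 = 0
255 - 255 = 0
255 - 255 = 0
255 - 248 = 7
Wildcard: 0.0.0.7


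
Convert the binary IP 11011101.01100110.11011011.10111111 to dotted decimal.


11011101 = 221
01100110 = 102
11011011 = 219
10111111 = 191
IP: 221.102.219.191


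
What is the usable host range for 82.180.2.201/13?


Network: 82.176.0.0
Broadcast: 82.183.255.255
First usable = network + 1
Last usable = broadcast - 1
Range: 82.176.0.1 to 82.183.255.254


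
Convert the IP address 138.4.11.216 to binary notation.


138 = 10001010
4 = 00000100
11 = 00001011
216 = 11011000
Binary: 10001010.00000100.00001011.11011000


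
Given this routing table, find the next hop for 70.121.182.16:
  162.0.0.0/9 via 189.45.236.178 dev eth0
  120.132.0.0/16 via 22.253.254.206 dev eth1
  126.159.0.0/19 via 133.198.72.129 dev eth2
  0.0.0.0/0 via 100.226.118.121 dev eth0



Longest prefix match for 70.121.182.16:
  /9 162.0.0.0: no
  /16 120.132.0.0: no
  /19 126.159.0.0: no
  /0 0.0.0.0: MATCH
Selected: next-hop 100.226.118.121 via eth0 (matched /0)


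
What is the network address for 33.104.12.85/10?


IP:   00100001.01101000.00001100.01010101
Mask: 11111111.11000000.00000000.00000000
AND operation:
Net:  00100001.01000000.00000000.00000000
Network: 33.64.0.0/10


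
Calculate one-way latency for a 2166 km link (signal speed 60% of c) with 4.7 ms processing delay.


Speed = 0.6 * 3e5 km/s = 180000 km/s
Propagation delay = 2166 / 180000 = 0.012 s = 12.0333 ms
Processing delay = 4.7 ms
Total one-way latency = 16.7333 ms


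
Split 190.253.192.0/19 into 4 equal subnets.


New prefix = 19 + 2 = 21
Each subnet has 2048 addresses
  190.253.192.0/21
  190.253.200.0/21
  190.253.208.0/21
  190.253.216.0/21
Subnets: 190.253.192.0/21, 190.253.200.0/21, 190.253.208.0/21, 190.253.216.0/21


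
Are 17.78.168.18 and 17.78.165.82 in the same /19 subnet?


Mask: 255.255.224.0
17.78.168.18 AND mask = 17.78.160.0
17.78.165.82 AND mask = 17.78.160.0
Yes, same subnet (17.78.160.0)


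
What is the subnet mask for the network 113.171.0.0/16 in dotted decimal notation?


/16 means 16 network bits, 16 host bits
Binary: 11111111111111110000000000000000
Mask: 255.255.0.0


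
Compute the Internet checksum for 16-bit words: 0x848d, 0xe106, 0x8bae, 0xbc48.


Sum all words (with carry folding):
+ 0x848d = 0x848d
+ 0xe106 = 0x6594
+ 0x8bae = 0xf142
+ 0xbc48 = 0xad8b
One's complement: ~0xad8b
Checksum = 0x5274


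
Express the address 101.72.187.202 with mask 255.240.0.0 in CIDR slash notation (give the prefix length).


Binary: 11111111.11110000.00000000.00000000
Count leading 1s
Prefix: /12


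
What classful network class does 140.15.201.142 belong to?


First octet: 140
Binary: 10001100
10xxxxxx -> Class B (128-191)
Class B, default mask 255.255.0.0 (/16)


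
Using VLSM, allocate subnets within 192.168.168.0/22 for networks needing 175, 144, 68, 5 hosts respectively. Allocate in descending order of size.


175 hosts -> /24 (254 usable): 192.168.168.0/24
144 hosts -> /24 (254 usable): 192.168.169.0/24
68 hosts -> /25 (126 usable): 192.168.170.0/25
5 hosts -> /29 (6 usable): 192.168.170.128/29
Allocation: 192.168.168.0/24 (175 hosts, 254 usable); 192.168.169.0/24 (144 hosts, 254 usable); 192.168.170.0/25 (68 hosts, 126 usable); 192.168.170.128/29 (5 hosts, 6 usable)


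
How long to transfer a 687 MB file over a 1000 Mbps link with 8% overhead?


Effective throughput = 1000 * (1 - 8/100) = 920 Mbps
File size in Mb = 687 * 8 = 5496 Mb
Time = 5496 / 920
Time = 5.9739 seconds


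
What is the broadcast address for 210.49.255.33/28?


Network: 210.49.255.32/28
Host bits = 4
Set all host bits to 1:
Broadcast: 210.49.255.47


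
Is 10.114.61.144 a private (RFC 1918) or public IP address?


RFC 1918 private ranges:
  10.0.0.0/8 (10.0.0.0 - 10.255.255.255)
  172.16.0.0/12 (172.16.0.0 - 172.31.255.255)
  192.168.0.0/16 (192.168.0.0 - 192.168.255.255)
Private (in 10.0.0.0/8)


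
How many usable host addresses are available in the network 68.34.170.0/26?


Host bits = 32 - 26 = 6
Total addresses = 2^6 = 64
Usable = total - 2 (network and broadcast)
Usable hosts: 62


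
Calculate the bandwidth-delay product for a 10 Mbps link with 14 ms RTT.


BDP = bandwidth * RTT
= 10 Mbps * 14 ms
= 10 * 1e6 * 14 / 1000 bits
= 140000 bits
= 17500 bytes
= 17.0898 KB
BDP = 140000 bits (17500 bytes)


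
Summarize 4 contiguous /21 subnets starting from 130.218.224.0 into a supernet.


Original prefix: /21
Number of subnets: 4 = 2^2
New prefix = 21 - 2 = 19
Supernet: 130.218.224.0/19


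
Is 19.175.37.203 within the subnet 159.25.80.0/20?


Subnet network: 159.25.80.0
Test IP AND mask: 19.175.32.0
No, 19.175.37.203 is not in 159.25.80.0/20


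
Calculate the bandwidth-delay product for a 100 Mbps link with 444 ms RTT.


BDP = bandwidth * RTT
= 100 Mbps * 444 ms
= 100 * 1e6 * 444 / 1000 bits
= 44400000 bits
= 5550000 bytes
= 5419.9219 KB
BDP = 44400000 bits (5550000 bytes)


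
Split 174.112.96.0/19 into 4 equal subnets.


New prefix = 19 + 2 = 21
Each subnet has 2048 addresses
  174.112.96.0/21
  174.112.104.0/21
  174.112.112.0/21
  174.112.120.0/21
Subnets: 174.112.96.0/21, 174.112.104.0/21, 174.112.112.0/21, 174.112.120.0/21


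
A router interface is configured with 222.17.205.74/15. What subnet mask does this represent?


/15 means 15 network bits, 17 host bits
Binary: 11111111111111100000000000000000
Mask: 255.254.0.0


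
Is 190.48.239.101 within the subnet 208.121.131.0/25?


Subnet network: 208.121.131.0
Test IP AND mask: 190.48.239.0
No, 190.48.239.101 is not in 208.121.131.0/25


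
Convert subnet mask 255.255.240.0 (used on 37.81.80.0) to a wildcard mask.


Subnet mask: 255.255.240.0
Wildcard = 255.255.255.255 - subnet mask
255 - 255 = 0
255 - 255 = 0
255 - 240 = 15
255 - 0 = 255
Wildcard: 0.0.15.255


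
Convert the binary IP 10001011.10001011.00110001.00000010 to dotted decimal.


10001011 = 139
10001011 = 139
00110001 = 49
00000010 = 2
IP: 139.139.49.2


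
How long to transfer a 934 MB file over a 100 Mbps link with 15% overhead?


Effective throughput = 100 * (1 - 15/100) = 85 Mbps
File size in Mb = 934 * 8 = 7472 Mb
Time = 7472 / 85
Time = 87.9059 seconds


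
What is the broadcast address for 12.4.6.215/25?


Network: 12.4.6.128/25
Host bits = 7
Set all host bits to 1:
Broadcast: 12.4.6.255


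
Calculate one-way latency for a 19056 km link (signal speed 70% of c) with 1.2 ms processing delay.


Speed = 0.7 * 3e5 km/s = 210000 km/s
Propagation delay = 19056 / 210000 = 0.0907 s = 90.7429 ms
Processing delay = 1.2 ms
Total one-way latency = 91.9429 ms


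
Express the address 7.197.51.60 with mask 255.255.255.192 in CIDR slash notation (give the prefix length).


Binary: 11111111.11111111.11111111.11000000
Count leading 1s
Prefix: /26


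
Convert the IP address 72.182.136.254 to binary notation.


72 = 01001000
182 = 10110110
136 = 10001000
254 = 11111110
Binary: 01001000.10110110.10001000.11111110


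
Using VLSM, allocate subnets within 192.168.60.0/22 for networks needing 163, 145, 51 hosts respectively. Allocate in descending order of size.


163 hosts -> /24 (254 usable): 192.168.60.0/24
145 hosts -> /24 (254 usable): 192.168.61.0/24
51 hosts -> /26 (62 usable): 192.168.62.0/26
Allocation: 192.168.60.0/24 (163 hosts, 254 usable); 192.168.61.0/24 (145 hosts, 254 usable); 192.168.62.0/26 (51 hosts, 62 usable)


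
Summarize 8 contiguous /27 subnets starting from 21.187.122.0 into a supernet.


Original prefix: /27
Number of subnets: 8 = 2^3
New prefix = 27 - 3 = 24
Supernet: 21.187.122.0/24


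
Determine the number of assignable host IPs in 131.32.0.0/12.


Host bits = 32 - 12 = 20
Total addresses = 2^20 = 1048576
Usable = total - 2 (network and broadcast)
Usable hosts: 1048574


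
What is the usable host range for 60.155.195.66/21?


Network: 60.155.192.0
Broadcast: 60.155.199.255
First usable = network + 1
Last usable = broadcast - 1
Range: 60.155.192.1 to 60.155.199.254


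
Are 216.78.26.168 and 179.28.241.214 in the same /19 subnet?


Mask: 255.255.224.0
216.78.26.168 AND mask = 216.78.0.0
179.28.241.214 AND mask = 179.28.224.0
No, different subnets (216.78.0.0 vs 179.28.224.0)


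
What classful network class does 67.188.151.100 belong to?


First octet: 67
Binary: 01000011
0xxxxxxx -> Class A (1-126)
Class A, default mask 255.0.0.0 (/8)


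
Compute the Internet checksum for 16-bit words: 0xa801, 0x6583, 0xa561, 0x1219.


Sum all words (with carry folding):
+ 0xa801 = 0xa801
+ 0x6583 = 0x0d85
+ 0xa561 = 0xb2e6
+ 0x1219 = 0xc4ff
One's complement: ~0xc4ff
Checksum = 0x3b00


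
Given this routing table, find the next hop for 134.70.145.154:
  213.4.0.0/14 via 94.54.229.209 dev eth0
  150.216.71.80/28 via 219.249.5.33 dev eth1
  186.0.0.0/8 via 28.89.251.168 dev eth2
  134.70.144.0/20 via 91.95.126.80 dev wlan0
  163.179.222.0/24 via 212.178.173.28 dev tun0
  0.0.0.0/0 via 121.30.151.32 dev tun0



Longest prefix match for 134.70.145.154:
  /14 213.4.0.0: no
  /28 150.216.71.80: no
  /8 186.0.0.0: no
  /20 134.70.144.0: MATCH
  /24 163.179.222.0: no
  /0 0.0.0.0: MATCH
Selected: next-hop 91.95.126.80 via wlan0 (matched /20)


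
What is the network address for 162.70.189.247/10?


IP:   10100010.01000110.10111101.11110111
Mask: 11111111.11000000.00000000.00000000
AND operation:
Net:  10100010.01000000.00000000.00000000
Network: 162.64.0.0/10


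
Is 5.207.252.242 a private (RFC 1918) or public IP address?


RFC 1918 private ranges:
  10.0.0.0/8 (10.0.0.0 - 10.255.255.255)
  172.16.0.0/12 (172.16.0.0 - 172.31.255.255)
  192.168.0.0/16 (192.168.0.0 - 192.168.255.255)
Public (not in any RFC 1918 range)


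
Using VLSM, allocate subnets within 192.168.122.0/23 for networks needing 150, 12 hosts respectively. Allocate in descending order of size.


150 hosts -> /24 (254 usable): 192.168.122.0/24
12 hosts -> /28 (14 usable): 192.168.123.0/28
Allocation: 192.168.122.0/24 (150 hosts, 254 usable); 192.168.123.0/28 (12 hosts, 14 usable)


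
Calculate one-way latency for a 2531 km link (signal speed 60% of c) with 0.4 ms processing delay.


Speed = 0.6 * 3e5 km/s = 180000 km/s
Propagation delay = 2531 / 180000 = 0.0141 s = 14.0611 ms
Processing delay = 0.4 ms
Total one-way latency = 14.4611 ms


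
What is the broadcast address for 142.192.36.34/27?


Network: 142.192.36.32/27
Host bits = 5
Set all host bits to 1:
Broadcast: 142.192.36.63


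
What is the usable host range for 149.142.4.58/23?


Network: 149.142.4.0
Broadcast: 149.142.5.255
First usable = network + 1
Last usable = broadcast - 1
Range: 149.142.4.1 to 149.142.5.254


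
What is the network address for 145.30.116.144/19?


IP:   10010001.00011110.01110100.10010000
Mask: 11111111.11111111.11100000.00000000
AND operation:
Net:  10010001.00011110.01100000.00000000
Network: 145.30.96.0/19


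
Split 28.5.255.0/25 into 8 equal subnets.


New prefix = 25 + 3 = 28
Each subnet has 16 addresses
  28.5.255.0/28
  28.5.255.16/28
  28.5.255.32/28
  28.5.255.48/28
  28.5.255.64/28
  28.5.255.80/28
  28.5.255.96/28
  28.5.255.112/28
Subnets: 28.5.255.0/28, 28.5.255.16/28, 28.5.255.32/28, 28.5.255.48/28, 28.5.255.64/28, 28.5.255.80/28, 28.5.255.96/28, 28.5.255.112/28


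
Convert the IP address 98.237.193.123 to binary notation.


98 = 01100010
237 = 11101101
193 = 11000001
123 = 01111011
Binary: 01100010.11101101.11000001.01111011


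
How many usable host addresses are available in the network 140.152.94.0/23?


Host bits = 32 - 23 = 9
Total addresses = 2^9 = 512
Usable = total - 2 (network and broadcast)
Usable hosts: 510


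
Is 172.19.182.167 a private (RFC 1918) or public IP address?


RFC 1918 private ranges:
  10.0.0.0/8 (10.0.0.0 - 10.255.255.255)
  172.16.0.0/12 (172.16.0.0 - 172.31.255.255)
  192.168.0.0/16 (192.168.0.0 - 192.168.255.255)
Private (in 172.16.0.0/12)


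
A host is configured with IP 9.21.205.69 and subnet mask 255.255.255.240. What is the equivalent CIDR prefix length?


Binary: 11111111.11111111.11111111.11110000
Count leading 1s
Prefix: /28


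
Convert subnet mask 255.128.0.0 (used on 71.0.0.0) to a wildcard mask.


Subnet mask: 255.128.0.0
Wildcard = 255.255.255.255 - subnet mask
255 - 255 = 0
255 - 128 = 127
255 - 0 = 255
255 - 0 = 255
Wildcard: 0.127.255.255


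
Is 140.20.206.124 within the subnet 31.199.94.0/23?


Subnet network: 31.199.94.0
Test IP AND mask: 140.20.206.0
No, 140.20.206.124 is not in 31.199.94.0/23


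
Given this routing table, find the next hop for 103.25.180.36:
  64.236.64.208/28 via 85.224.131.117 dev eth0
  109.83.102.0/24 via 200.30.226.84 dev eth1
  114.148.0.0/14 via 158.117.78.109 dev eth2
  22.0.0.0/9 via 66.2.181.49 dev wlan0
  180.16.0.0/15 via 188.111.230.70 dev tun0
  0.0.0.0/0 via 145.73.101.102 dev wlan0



Longest prefix match for 103.25.180.36:
  /28 64.236.64.208: no
  /24 109.83.102.0: no
  /14 114.148.0.0: no
  /9 22.0.0.0: no
  /15 180.16.0.0: no
  /0 0.0.0.0: MATCH
Selected: next-hop 145.73.101.102 via wlan0 (matched /0)


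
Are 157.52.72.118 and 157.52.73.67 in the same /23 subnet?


Mask: 255.255.254.0
157.52.72.118 AND mask = 157.52.72.0
157.52.73.67 AND mask = 157.52.72.0
Yes, same subnet (157.52.72.0)


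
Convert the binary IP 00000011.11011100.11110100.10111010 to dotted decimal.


00000011 = 3
11011100 = 220
11110100 = 244
10111010 = 186
IP: 3.220.244.186


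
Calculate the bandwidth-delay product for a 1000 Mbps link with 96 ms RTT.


BDP = bandwidth * RTT
= 1000 Mbps * 96 ms
= 1000 * 1e6 * 96 / 1000 bits
= 96000000 bits
= 12000000 bytes
= 11718.75 KB
BDP = 96000000 bits (12000000 bytes)


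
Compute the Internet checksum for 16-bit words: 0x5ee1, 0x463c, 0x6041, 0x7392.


Sum all words (with carry folding):
+ 0x5ee1 = 0x5ee1
+ 0x463c = 0xa51d
+ 0x6041 = 0x055f
+ 0x7392 = 0x78f1
One's complement: ~0x78f1
Checksum = 0x870e


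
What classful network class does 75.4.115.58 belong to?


First octet: 75
Binary: 01001011
0xxxxxxx -> Class A (1-126)
Class A, default mask 255.0.0.0 (/8)


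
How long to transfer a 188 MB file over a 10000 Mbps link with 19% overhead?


Effective throughput = 10000 * (1 - 19/100) = 8100.0 Mbps
File size in Mb = 188 * 8 = 1504 Mb
Time = 1504 / 8100.0
Time = 0.1857 seconds


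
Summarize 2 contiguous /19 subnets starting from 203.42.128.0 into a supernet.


Original prefix: /19
Number of subnets: 2 = 2^1
New prefix = 19 - 1 = 18
Supernet: 203.42.128.0/18


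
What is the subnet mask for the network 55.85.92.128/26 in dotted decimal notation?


/26 means 26 network bits, 6 host bits
Binary: 11111111111111111111111111000000
Mask: 255.255.255.192


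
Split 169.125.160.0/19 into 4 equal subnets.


New prefix = 19 + 2 = 21
Each subnet has 2048 addresses
  169.125.160.0/21
  169.125.168.0/21
  169.125.176.0/21
  169.125.184.0/21
Subnets: 169.125.160.0/21, 169.125.168.0/21, 169.125.176.0/21, 169.125.184.0/21


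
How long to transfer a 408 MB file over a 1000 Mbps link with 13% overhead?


Effective throughput = 1000 * (1 - 13/100) = 870 Mbps
File size in Mb = 408 * 8 = 3264 Mb
Time = 3264 / 870
Time = 3.7517 seconds


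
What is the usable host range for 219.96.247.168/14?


Network: 219.96.0.0
Broadcast: 219.99.255.255
First usable = network + 1
Last usable = broadcast - 1
Range: 219.96.0.1 to 219.99.255.254


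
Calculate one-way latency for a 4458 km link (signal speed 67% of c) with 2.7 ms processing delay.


Speed = 0.67 * 3e5 km/s = 201000 km/s
Propagation delay = 4458 / 201000 = 0.0222 s = 22.1791 ms
Processing delay = 2.7 ms
Total one-way latency = 24.8791 ms


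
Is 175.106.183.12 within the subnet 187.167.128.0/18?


Subnet network: 187.167.128.0
Test IP AND mask: 175.106.128.0
No, 175.106.183.12 is not in 187.167.128.0/18


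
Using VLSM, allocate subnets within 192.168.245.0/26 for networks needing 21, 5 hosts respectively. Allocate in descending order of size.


21 hosts -> /27 (30 usable): 192.168.245.0/27
5 hosts -> /29 (6 usable): 192.168.245.32/29
Allocation: 192.168.245.0/27 (21 hosts, 30 usable); 192.168.245.32/29 (5 hosts, 6 usable)


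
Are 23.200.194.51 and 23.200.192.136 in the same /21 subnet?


Mask: 255.255.248.0
23.200.194.51 AND mask = 23.200.192.0
23.200.192.136 AND mask = 23.200.192.0
Yes, same subnet (23.200.192.0)


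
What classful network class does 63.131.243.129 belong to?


First octet: 63
Binary: 00111111
0xxxxxxx -> Class A (1-126)
Class A, default mask 255.0.0.0 (/8)


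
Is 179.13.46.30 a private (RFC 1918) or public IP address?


RFC 1918 private ranges:
  10.0.0.0/8 (10.0.0.0 - 10.255.255.255)
  172.16.0.0/12 (172.16.0.0 - 172.31.255.255)
  192.168.0.0/16 (192.168.0.0 - 192.168.255.255)
Public (not in any RFC 1918 range)


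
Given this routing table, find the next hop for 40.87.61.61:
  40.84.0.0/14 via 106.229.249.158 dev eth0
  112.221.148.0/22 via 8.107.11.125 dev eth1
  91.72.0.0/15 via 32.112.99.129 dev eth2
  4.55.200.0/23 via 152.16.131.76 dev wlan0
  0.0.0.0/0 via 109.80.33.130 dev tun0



Longest prefix match for 40.87.61.61:
  /14 40.84.0.0: MATCH
  /22 112.221.148.0: no
  /15 91.72.0.0: no
  /23 4.55.200.0: no
  /0 0.0.0.0: MATCH
Selected: next-hop 106.229.249.158 via eth0 (matched /14)


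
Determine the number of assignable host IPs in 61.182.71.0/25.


Host bits = 32 - 25 = 7
Total addresses = 2^7 = 128
Usable = total - 2 (network and broadcast)
Usable hosts: 126


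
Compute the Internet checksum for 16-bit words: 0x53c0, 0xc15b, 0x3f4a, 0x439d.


Sum all words (with carry folding):
+ 0x53c0 = 0x53c0
+ 0xc15b = 0x151c
+ 0x3f4a = 0x5466
+ 0x439d = 0x9803
One's complement: ~0x9803
Checksum = 0x67fc


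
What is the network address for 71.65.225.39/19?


IP:   01000111.01000001.11100001.00100111
Mask: 11111111.11111111.11100000.00000000
AND operation:
Net:  01000111.01000001.11100000.00000000
Network: 71.65.224.0/19


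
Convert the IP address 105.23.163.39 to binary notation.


105 = 01101001
23 = 00010111
163 = 10100011
39 = 00100111
Binary: 01101001.00010111.10100011.00100111


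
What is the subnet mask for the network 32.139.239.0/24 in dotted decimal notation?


/24 means 24 network bits, 8 host bits
Binary: 11111111111111111111111100000000
Mask: 255.255.255.0


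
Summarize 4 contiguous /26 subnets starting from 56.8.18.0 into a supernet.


Original prefix: /26
Number of subnets: 4 = 2^2
New prefix = 26 - 2 = 24
Supernet: 56.8.18.0/24


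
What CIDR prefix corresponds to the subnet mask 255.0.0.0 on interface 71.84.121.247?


Binary: 11111111.00000000.00000000.00000000
Count leading 1s
Prefix: /8


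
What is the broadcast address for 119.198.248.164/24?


Network: 119.198.248.0/24
Host bits = 8
Set all host bits to 1:
Broadcast: 119.198.248.255


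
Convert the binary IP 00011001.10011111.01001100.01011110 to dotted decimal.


00011001 = 25
10011111 = 159
01001100 = 76
01011110 = 94
IP: 25.159.76.94


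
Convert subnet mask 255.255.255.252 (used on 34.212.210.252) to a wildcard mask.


Subnet mask: 255.255.255.252
Wildcard = 255.255.255.255 - subnet mask
255 - 255 = 0
255 - 255 = 0
255 - 255 = 0
255 - 252 = 3
Wildcard: 0.0.0.3


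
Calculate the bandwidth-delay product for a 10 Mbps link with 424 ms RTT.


BDP = bandwidth * RTT
= 10 Mbps * 424 ms
= 10 * 1e6 * 424 / 1000 bits
= 4240000 bits
= 530000 bytes
= 517.5781 KB
BDP = 4240000 bits (530000 bytes)


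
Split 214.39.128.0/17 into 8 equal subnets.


New prefix = 17 + 3 = 20
Each subnet has 4096 addresses
  214.39.128.0/20
  214.39.144.0/20
  214.39.160.0/20
  214.39.176.0/20
  214.39.192.0/20
  214.39.208.0/20
  214.39.224.0/20
  214.39.240.0/20
Subnets: 214.39.128.0/20, 214.39.144.0/20, 214.39.160.0/20, 214.39.176.0/20, 214.39.192.0/20, 214.39.208.0/20, 214.39.224.0/20, 214.39.240.0/20


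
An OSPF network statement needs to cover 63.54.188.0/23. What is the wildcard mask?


Subnet mask: 255.255.254.0
Wildcard = 255.255.255.255 - subnet mask
255 - 255 = 0
255 - 255 = 0
255 - 254 = 1
255 - 0 = 255
Wildcard: 0.0.1.255


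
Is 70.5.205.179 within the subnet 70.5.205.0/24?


Subnet network: 70.5.205.0
Test IP AND mask: 70.5.205.0
Yes, 70.5.205.179 is in 70.5.205.0/24


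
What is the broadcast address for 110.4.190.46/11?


Network: 110.0.0.0/11
Host bits = 21
Set all host bits to 1:
Broadcast: 110.31.255.255


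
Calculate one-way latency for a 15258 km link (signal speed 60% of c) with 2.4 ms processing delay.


Speed = 0.6 * 3e5 km/s = 180000 km/s
Propagation delay = 15258 / 180000 = 0.0848 s = 84.7667 ms
Processing delay = 2.4 ms
Total one-way latency = 87.1667 ms


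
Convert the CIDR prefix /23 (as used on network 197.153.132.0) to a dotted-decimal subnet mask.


/23 means 23 network bits, 9 host bits
Binary: 11111111111111111111111000000000
Mask: 255.255.254.0


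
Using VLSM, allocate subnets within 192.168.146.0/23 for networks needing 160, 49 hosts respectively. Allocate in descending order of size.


160 hosts -> /24 (254 usable): 192.168.146.0/24
49 hosts -> /26 (62 usable): 192.168.147.0/26
Allocation: 192.168.146.0/24 (160 hosts, 254 usable); 192.168.147.0/26 (49 hosts, 62 usable)


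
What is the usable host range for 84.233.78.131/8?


Network: 84.0.0.0
Broadcast: 84.255.255.255
First usable = network + 1
Last usable = broadcast - 1
Range: 84.0.0.1 to 84.255.255.254


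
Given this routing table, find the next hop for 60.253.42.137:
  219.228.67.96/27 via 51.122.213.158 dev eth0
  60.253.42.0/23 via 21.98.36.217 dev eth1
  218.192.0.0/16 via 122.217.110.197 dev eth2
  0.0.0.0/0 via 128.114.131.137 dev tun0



Longest prefix match for 60.253.42.137:
  /27 219.228.67.96: no
  /23 60.253.42.0: MATCH
  /16 218.192.0.0: no
  /0 0.0.0.0: MATCH
Selected: next-hop 21.98.36.217 via eth1 (matched /23)


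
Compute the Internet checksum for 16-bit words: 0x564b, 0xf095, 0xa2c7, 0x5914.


Sum all words (with carry folding):
+ 0x564b = 0x564b
+ 0xf095 = 0x46e1
+ 0xa2c7 = 0xe9a8
+ 0x5914 = 0x42bd
One's complement: ~0x42bd
Checksum = 0xbd42


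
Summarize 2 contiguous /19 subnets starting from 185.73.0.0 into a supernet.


Original prefix: /19
Number of subnets: 2 = 2^1
New prefix = 19 - 1 = 18
Supernet: 185.73.0.0/18


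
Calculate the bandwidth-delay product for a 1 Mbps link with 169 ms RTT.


BDP = bandwidth * RTT
= 1 Mbps * 169 ms
= 1 * 1e6 * 169 / 1000 bits
= 169000 bits
= 21125 bytes
= 20.6299 KB
BDP = 169000 bits (21125 bytes)


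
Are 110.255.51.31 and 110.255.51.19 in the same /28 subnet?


Mask: 255.255.255.240
110.255.51.31 AND mask = 110.255.51.16
110.255.51.19 AND mask = 110.255.51.16
Yes, same subnet (110.255.51.16)


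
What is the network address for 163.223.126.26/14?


IP:   10100011.11011111.01111110.00011010
Mask: 11111111.11111100.00000000.00000000
AND operation:
Net:  10100011.11011100.00000000.00000000
Network: 163.220.0.0/14


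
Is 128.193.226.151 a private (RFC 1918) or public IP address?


RFC 1918 private ranges:
  10.0.0.0/8 (10.0.0.0 - 10.255.255.255)
  172.16.0.0/12 (172.16.0.0 - 172.31.255.255)
  192.168.0.0/16 (192.168.0.0 - 192.168.255.255)
Public (not in any RFC 1918 range)


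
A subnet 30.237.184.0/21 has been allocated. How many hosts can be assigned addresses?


Host bits = 32 - 21 = 11
Total addresses = 2^11 = 2048
Usable = total - 2 (network and broadcast)
Usable hosts: 2046


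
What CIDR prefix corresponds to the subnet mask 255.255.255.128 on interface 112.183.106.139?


Binary: 11111111.11111111.11111111.10000000
Count leading 1s
Prefix: /25


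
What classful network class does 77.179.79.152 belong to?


First octet: 77
Binary: 01001101
0xxxxxxx -> Class A (1-126)
Class A, default mask 255.0.0.0 (/8)


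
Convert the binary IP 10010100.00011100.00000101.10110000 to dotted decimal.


10010100 = 148
00011100 = 28
00000101 = 5
10110000 = 176
IP: 148.28.5.176


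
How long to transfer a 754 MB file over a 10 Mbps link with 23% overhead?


Effective throughput = 10 * (1 - 23/100) = 7.7 Mbps
File size in Mb = 754 * 8 = 6032 Mb
Time = 6032 / 7.7
Time = 783.3766 seconds


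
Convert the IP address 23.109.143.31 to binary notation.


23 = 00010111
109 = 01101101
143 = 10001111
31 = 00011111
Binary: 00010111.01101101.10001111.00011111


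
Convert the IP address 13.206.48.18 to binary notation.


13 = 00001101
206 = 11001110
48 = 00110000
18 = 00010010
Binary: 00001101.11001110.00110000.00010010


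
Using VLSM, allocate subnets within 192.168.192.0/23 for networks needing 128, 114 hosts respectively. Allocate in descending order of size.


128 hosts -> /24 (254 usable): 192.168.192.0/24
114 hosts -> /25 (126 usable): 192.168.193.0/25
Allocation: 192.168.192.0/24 (128 hosts, 254 usable); 192.168.193.0/25 (114 hosts, 126 usable)


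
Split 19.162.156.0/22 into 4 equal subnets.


New prefix = 22 + 2 = 24
Each subnet has 256 addresses
  19.162.156.0/24
  19.162.157.0/24
  19.162.158.0/24
  19.162.159.0/24
Subnets: 19.162.156.0/24, 19.162.157.0/24, 19.162.158.0/24, 19.162.159.0/24


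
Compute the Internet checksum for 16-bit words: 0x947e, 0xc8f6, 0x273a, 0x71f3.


Sum all words (with carry folding):
+ 0x947e = 0x947e
+ 0xc8f6 = 0x5d75
+ 0x273a = 0x84af
+ 0x71f3 = 0xf6a2
One's complement: ~0xf6a2
Checksum = 0x095d


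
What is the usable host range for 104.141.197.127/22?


Network: 104.141.196.0
Broadcast: 104.141.199.255
First usable = network + 1
Last usable = broadcast - 1
Range: 104.141.196.1 to 104.141.199.254


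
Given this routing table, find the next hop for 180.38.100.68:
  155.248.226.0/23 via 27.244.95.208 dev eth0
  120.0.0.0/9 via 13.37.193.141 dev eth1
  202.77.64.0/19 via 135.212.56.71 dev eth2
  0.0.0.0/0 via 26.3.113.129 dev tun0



Longest prefix match for 180.38.100.68:
  /23 155.248.226.0: no
  /9 120.0.0.0: no
  /19 202.77.64.0: no
  /0 0.0.0.0: MATCH
Selected: next-hop 26.3.113.129 via tun0 (matched /0)


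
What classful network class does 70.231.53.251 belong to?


First octet: 70
Binary: 01000110
0xxxxxxx -> Class A (1-126)
Class A, default mask 255.0.0.0 (/8)


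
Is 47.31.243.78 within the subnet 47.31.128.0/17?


Subnet network: 47.31.128.0
Test IP AND mask: 47.31.128.0
Yes, 47.31.243.78 is in 47.31.128.0/17


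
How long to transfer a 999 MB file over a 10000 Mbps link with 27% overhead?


Effective throughput = 10000 * (1 - 27/100) = 7300 Mbps
File size in Mb = 999 * 8 = 7992 Mb
Time = 7992 / 7300
Time = 1.0948 seconds


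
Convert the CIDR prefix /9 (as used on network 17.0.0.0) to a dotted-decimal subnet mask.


/9 means 9 network bits, 23 host bits
Binary: 11111111100000000000000000000000
Mask: 255.128.0.0


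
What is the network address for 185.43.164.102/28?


IP:   10111001.00101011.10100100.01100110
Mask: 11111111.11111111.11111111.11110000
AND operation:
Net:  10111001.00101011.10100100.01100000
Network: 185.43.164.96/28


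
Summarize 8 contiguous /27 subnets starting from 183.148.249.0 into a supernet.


Original prefix: /27
Number of subnets: 8 = 2^3
New prefix = 27 - 3 = 24
Supernet: 183.148.249.0/24


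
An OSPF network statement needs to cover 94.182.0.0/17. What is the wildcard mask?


Subnet mask: 255.255.128.0
Wildcard = 255.255.255.255 - subnet mask
255 - 255 = 0
255 - 255 = 0
255 - 128 = 127
255 - 0 = 255
Wildcard: 0.0.127.255


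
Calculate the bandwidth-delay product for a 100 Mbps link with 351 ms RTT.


BDP = bandwidth * RTT
= 100 Mbps * 351 ms
= 100 * 1e6 * 351 / 1000 bits
= 35100000 bits
= 4387500 bytes
= 4284.668 KB
BDP = 35100000 bits (4387500 bytes)


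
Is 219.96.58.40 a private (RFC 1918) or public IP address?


RFC 1918 private ranges:
  10.0.0.0/8 (10.0.0.0 - 10.255.255.255)
  172.16.0.0/12 (172.16.0.0 - 172.31.255.255)
  192.168.0.0/16 (192.168.0.0 - 192.168.255.255)
Public (not in any RFC 1918 range)


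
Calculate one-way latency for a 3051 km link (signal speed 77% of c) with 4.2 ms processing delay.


Speed = 0.77 * 3e5 km/s = 231000 km/s
Propagation delay = 3051 / 231000 = 0.0132 s = 13.2078 ms
Processing delay = 4.2 ms
Total one-way latency = 17.4078 ms


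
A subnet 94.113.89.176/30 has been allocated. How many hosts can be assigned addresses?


Host bits = 32 - 30 = 2
Total addresses = 2^2 = 4
Usable = total - 2 (network and broadcast)
Usable hosts: 2


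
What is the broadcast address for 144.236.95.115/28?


Network: 144.236.95.112/28
Host bits = 4
Set all host bits to 1:
Broadcast: 144.236.95.127


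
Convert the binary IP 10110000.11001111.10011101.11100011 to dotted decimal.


10110000 = 176
11001111 = 207
10011101 = 157
11100011 = 227
IP: 176.207.157.227


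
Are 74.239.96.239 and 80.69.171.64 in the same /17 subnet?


Mask: 255.255.128.0
74.239.96.239 AND mask = 74.239.0.0
80.69.171.64 AND mask = 80.69.128.0
No, different subnets (74.239.0.0 vs 80.69.128.0)


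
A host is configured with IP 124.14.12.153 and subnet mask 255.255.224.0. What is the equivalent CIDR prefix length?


Binary: 11111111.11111111.11100000.00000000
Count leading 1s
Prefix: /19


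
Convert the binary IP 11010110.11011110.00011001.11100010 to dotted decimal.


11010110 = 214
11011110 = 222
00011001 = 25
11100010 = 226
IP: 214.222.25.226


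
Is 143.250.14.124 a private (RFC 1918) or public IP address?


RFC 1918 private ranges:
  10.0.0.0/8 (10.0.0.0 - 10.255.255.255)
  172.16.0.0/12 (172.16.0.0 - 172.31.255.255)
  192.168.0.0/16 (192.168.0.0 - 192.168.255.255)
Public (not in any RFC 1918 range)


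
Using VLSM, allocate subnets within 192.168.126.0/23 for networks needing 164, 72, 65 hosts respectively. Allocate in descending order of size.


164 hosts -> /24 (254 usable): 192.168.126.0/24
72 hosts -> /25 (126 usable): 192.168.127.0/25
65 hosts -> /25 (126 usable): 192.168.127.128/25
Allocation: 192.168.126.0/24 (164 hosts, 254 usable); 192.168.127.0/25 (72 hosts, 126 usable); 192.168.127.128/25 (65 hosts, 126 usable)


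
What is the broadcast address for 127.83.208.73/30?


Network: 127.83.208.72/30
Host bits = 2
Set all host bits to 1:
Broadcast: 127.83.208.75


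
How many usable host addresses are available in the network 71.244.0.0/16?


Host bits = 32 - 16 = 16
Total addresses = 2^16 = 65536
Usable = total - 2 (network and broadcast)
Usable hosts: 65534


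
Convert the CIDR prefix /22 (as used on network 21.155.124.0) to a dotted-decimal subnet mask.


/22 means 22 network bits, 10 host bits
Binary: 11111111111111111111110000000000
Mask: 255.255.252.0


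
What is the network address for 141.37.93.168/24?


IP:   10001101.00100101.01011101.10101000
Mask: 11111111.11111111.11111111.00000000
AND operation:
Net:  10001101.00100101.01011101.00000000
Network: 141.37.93.0/24


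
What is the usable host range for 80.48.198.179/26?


Network: 80.48.198.128
Broadcast: 80.48.198.191
First usable = network + 1
Last usable = broadcast - 1
Range: 80.48.198.129 to 80.48.198.190


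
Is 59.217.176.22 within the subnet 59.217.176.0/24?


Subnet network: 59.217.176.0
Test IP AND mask: 59.217.176.0
Yes, 59.217.176.22 is in 59.217.176.0/24


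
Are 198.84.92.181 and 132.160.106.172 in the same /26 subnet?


Mask: 255.255.255.192
198.84.92.181 AND mask = 198.84.92.128
132.160.106.172 AND mask = 132.160.106.128
No, different subnets (198.84.92.128 vs 132.160.106.128)


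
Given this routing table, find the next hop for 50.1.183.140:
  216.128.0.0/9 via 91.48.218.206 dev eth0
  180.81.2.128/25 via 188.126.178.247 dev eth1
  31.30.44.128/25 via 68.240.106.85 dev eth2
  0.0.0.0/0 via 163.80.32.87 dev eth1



Longest prefix match for 50.1.183.140:
  /9 216.128.0.0: no
  /25 180.81.2.128: no
  /25 31.30.44.128: no
  /0 0.0.0.0: MATCH
Selected: next-hop 163.80.32.87 via eth1 (matched /0)


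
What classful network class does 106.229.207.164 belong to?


First octet: 106
Binary: 01101010
0xxxxxxx -> Class A (1-126)
Class A, default mask 255.0.0.0 (/8)


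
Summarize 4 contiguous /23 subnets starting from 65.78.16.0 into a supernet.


Original prefix: /23
Number of subnets: 4 = 2^2
New prefix = 23 - 2 = 21
Supernet: 65.78.16.0/21


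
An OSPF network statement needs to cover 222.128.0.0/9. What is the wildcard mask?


Subnet mask: 255.128.0.0
Wildcard = 255.255.255.255 - subnet mask
255 - 255 = 0
255 - 128 = 127
255 - 0 = 255
255 - 0 = 255
Wildcard: 0.127.255.255


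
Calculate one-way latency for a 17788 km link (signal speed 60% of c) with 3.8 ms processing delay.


Speed = 0.6 * 3e5 km/s = 180000 km/s
Propagation delay = 17788 / 180000 = 0.0988 s = 98.8222 ms
Processing delay = 3.8 ms
Total one-way latency = 102.6222 ms


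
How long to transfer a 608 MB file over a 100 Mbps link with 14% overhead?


Effective throughput = 100 * (1 - 14/100) = 86 Mbps
File size in Mb = 608 * 8 = 4864 Mb
Time = 4864 / 86
Time = 56.5581 seconds


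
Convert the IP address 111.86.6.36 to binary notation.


111 = 01101111
86 = 01010110
6 = 00000110
36 = 00100100
Binary: 01101111.01010110.00000110.00100100


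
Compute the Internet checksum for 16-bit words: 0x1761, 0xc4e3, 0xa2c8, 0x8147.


Sum all words (with carry folding):
+ 0x1761 = 0x1761
+ 0xc4e3 = 0xdc44
+ 0xa2c8 = 0x7f0d
+ 0x8147 = 0x0055
One's complement: ~0x0055
Checksum = 0xffaa


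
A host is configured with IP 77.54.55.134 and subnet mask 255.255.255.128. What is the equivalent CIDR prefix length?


Binary: 11111111.11111111.11111111.10000000
Count leading 1s
Prefix: /25


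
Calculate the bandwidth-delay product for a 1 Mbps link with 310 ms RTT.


BDP = bandwidth * RTT
= 1 Mbps * 310 ms
= 1 * 1e6 * 310 / 1000 bits
= 310000 bits
= 38750 bytes
= 37.8418 KB
BDP = 310000 bits (38750 bytes)


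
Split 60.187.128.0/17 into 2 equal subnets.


New prefix = 17 + 1 = 18
Each subnet has 16384 addresses
  60.187.128.0/18
  60.187.192.0/18
Subnets: 60.187.128.0/18, 60.187.192.0/18


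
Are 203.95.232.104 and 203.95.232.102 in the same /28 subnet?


Mask: 255.255.255.240
203.95.232.104 AND mask = 203.95.232.96
203.95.232.102 AND mask = 203.95.232.96
Yes, same subnet (203.95.232.96)


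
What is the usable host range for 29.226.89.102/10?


Network: 29.192.0.0
Broadcast: 29.255.255.255
First usable = network + 1
Last usable = broadcast - 1
Range: 29.192.0.1 to 29.255.255.254


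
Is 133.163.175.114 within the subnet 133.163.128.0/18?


Subnet network: 133.163.128.0
Test IP AND mask: 133.163.128.0
Yes, 133.163.175.114 is in 133.163.128.0/18


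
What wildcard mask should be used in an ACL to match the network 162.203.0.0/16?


Subnet mask: 255.255.0.0
Wildcard = 255.255.255.255 - subnet mask
255 - 255 = 0
255 - 255 = 0
255 - 0 = 255
255 - 0 = 255
Wildcard: 0.0.255.255


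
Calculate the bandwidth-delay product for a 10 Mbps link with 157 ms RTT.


BDP = bandwidth * RTT
= 10 Mbps * 157 ms
= 10 * 1e6 * 157 / 1000 bits
= 1570000 bits
= 196250 bytes
= 191.6504 KB
BDP = 1570000 bits (196250 bytes)


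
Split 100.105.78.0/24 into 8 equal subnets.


New prefix = 24 + 3 = 27
Each subnet has 32 addresses
  100.105.78.0/27
  100.105.78.32/27
  100.105.78.64/27
  100.105.78.96/27
  100.105.78.128/27
  100.105.78.160/27
  100.105.78.192/27
  100.105.78.224/27
Subnets: 100.105.78.0/27, 100.105.78.32/27, 100.105.78.64/27, 100.105.78.96/27, 100.105.78.128/27, 100.105.78.160/27, 100.105.78.192/27, 100.105.78.224/27


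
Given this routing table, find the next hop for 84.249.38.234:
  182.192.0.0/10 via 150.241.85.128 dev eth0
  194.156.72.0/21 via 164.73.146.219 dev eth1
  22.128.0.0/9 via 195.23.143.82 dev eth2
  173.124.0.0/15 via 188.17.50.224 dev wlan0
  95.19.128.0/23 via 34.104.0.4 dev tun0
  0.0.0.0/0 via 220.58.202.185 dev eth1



Longest prefix match for 84.249.38.234:
  /10 182.192.0.0: no
  /21 194.156.72.0: no
  /9 22.128.0.0: no
  /15 173.124.0.0: no
  /23 95.19.128.0: no
  /0 0.0.0.0: MATCH
Selected: next-hop 220.58.202.185 via eth1 (matched /0)
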